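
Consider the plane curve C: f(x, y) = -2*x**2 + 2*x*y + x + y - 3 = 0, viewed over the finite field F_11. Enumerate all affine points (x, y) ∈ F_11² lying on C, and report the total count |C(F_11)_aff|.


Affine F_11-points: {(0, 3), (1, 5), (2, 4), (3, 1), (4, 1), (6, 7), (7, 7), (8, 4), (9, 3), (10, 5)}; count = 10.

For each of the 121 pairs (x, y) ∈ F_11², evaluate f(x, y) mod 11. Record the zeros.
  x = 0: [0↦8, 1↦9, 2↦10, 3↦0, 4↦1, 5↦2, 6↦3, 7↦4, 8↦5, 9↦6, 10↦7]  zeros at y ∈ {3}
  x = 1: [0↦7, 1↦10, 2↦2, 3↦5, 4↦8, 5↦0, 6↦3, 7↦6, 8↦9, 9↦1, 10↦4]  zeros at y ∈ {5}
  x = 2: [0↦2, 1↦7, 2↦1, 3↦6, 4↦0, 5↦5, 6↦10, 7↦4, 8↦9, 9↦3, 10↦8]  zeros at y ∈ {4}
  x = 3: [0↦4, 1↦0, 2↦7, 3↦3, 4↦10, 5↦6, 6↦2, 7↦9, 8↦5, 9↦1, 10↦8]  zeros at y ∈ {1}
  x = 4: [0↦2, 1↦0, 2↦9, 3↦7, 4↦5, 5↦3, 6↦1, 7↦10, 8↦8, 9↦6, 10↦4]  zeros at y ∈ {1}
  x = 5: [0↦7, 1↦7, 2↦7, 3↦7, 4↦7, 5↦7, 6↦7, 7↦7, 8↦7, 9↦7, 10↦7]  zeros at y ∈ ∅
  x = 6: [0↦8, 1↦10, 2↦1, 3↦3, 4↦5, 5↦7, 6↦9, 7↦0, 8↦2, 9↦4, 10↦6]  zeros at y ∈ {7}
  x = 7: [0↦5, 1↦9, 2↦2, 3↦6, 4↦10, 5↦3, 6↦7, 7↦0, 8↦4, 9↦8, 10↦1]  zeros at y ∈ {7}
  x = 8: [0↦9, 1↦4, 2↦10, 3↦5, 4↦0, 5↦6, 6↦1, 7↦7, 8↦2, 9↦8, 10↦3]  zeros at y ∈ {4}
  x = 9: [0↦9, 1↦6, 2↦3, 3↦0, 4↦8, 5↦5, 6↦2, 7↦10, 8↦7, 9↦4, 10↦1]  zeros at y ∈ {3}
  x = 10: [0↦5, 1↦4, 2↦3, 3↦2, 4↦1, 5↦0, 6↦10, 7↦9, 8↦8, 9↦7, 10↦6]  zeros at y ∈ {5}
Collecting zeros: affine points = {(0, 3), (1, 5), (2, 4), (3, 1), (4, 1), (6, 7), (7, 7), (8, 4), (9, 3), (10, 5)}.
Total count |C(F_11)_aff| = 10.


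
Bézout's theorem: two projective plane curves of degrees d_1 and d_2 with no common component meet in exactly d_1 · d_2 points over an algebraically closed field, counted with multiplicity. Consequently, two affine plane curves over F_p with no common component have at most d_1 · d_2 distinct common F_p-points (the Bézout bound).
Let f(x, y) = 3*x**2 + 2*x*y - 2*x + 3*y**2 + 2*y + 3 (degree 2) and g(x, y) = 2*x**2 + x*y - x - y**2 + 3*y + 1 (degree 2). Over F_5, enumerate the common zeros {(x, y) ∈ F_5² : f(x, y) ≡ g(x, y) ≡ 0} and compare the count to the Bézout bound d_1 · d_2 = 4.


Common zeros: {(3, 3)}; count = 1; Bézout bound = 4.

deg(f) = 2, deg(g) = 2, so Bézout bound = 4.
Scan x ∈ F_5. For each x, list the y ∈ F_5 with f(x, y) ≡ 0 and those with g(x, y) ≡ 0 (mod 5); the common zeros in that column are the intersection.
  x = 0: f ≡ 0 at y ∈ ∅; g ≡ 0 at y ∈ ∅; common: ∅.
  x = 1: f ≡ 0 at y ∈ ∅; g ≡ 0 at y ∈ {1, 3}; common: ∅.
  x = 2: f ≡ 0 at y ∈ {1, 2}; g ≡ 0 at y ∈ ∅; common: ∅.
  x = 3: f ≡ 0 at y ∈ {1, 3}; g ≡ 0 at y ∈ {3}; common: {3}.
  x = 4: f ≡ 0 at y ∈ {2, 3}; g ≡ 0 at y ∈ {1}; common: ∅.
Collecting: common zeros = {(3, 3)}, so the count is 1.
Comparison with the Bézout bound: 1 ≤ 4 = deg(f)·deg(g), as expected for curves with no common component (the affine F_5-count falls short of the bound because intersections may lie at infinity, over extension fields, or carry multiplicity).


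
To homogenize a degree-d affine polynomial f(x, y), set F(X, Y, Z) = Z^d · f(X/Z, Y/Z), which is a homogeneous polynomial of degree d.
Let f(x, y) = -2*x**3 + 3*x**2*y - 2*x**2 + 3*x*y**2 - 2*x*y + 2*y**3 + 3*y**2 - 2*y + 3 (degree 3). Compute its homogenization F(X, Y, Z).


F(X, Y, Z) = -2*X**3 + 3*X**2*Y - 2*X**2*Z + 3*X*Y**2 - 2*X*Y*Z + 2*Y**3 + 3*Y**2*Z - 2*Y*Z**2 + 3*Z**3

deg(f) = 3.
Substitute x = X/Z, y = Y/Z into f, then multiply by Z^3.
  monomial -2·x^3·y^0 ↦ -2·X^3·Y^0·Z^0.
  monomial 3·x^2·y^1 ↦ 3·X^2·Y^1·Z^0.
  monomial -2·x^2·y^0 ↦ -2·X^2·Y^0·Z^1.
  monomial 3·x^1·y^2 ↦ 3·X^1·Y^2·Z^0.
  monomial -2·x^1·y^1 ↦ -2·X^1·Y^1·Z^1.
  monomial 2·x^0·y^3 ↦ 2·X^0·Y^3·Z^0.
  monomial 3·x^0·y^2 ↦ 3·X^0·Y^2·Z^1.
  monomial -2·x^0·y^1 ↦ -2·X^0·Y^1·Z^2.
  monomial 3·x^0·y^0 ↦ 3·X^0·Y^0·Z^3.
Collecting: F(X, Y, Z) = -2*X**3 + 3*X**2*Y - 2*X**2*Z + 3*X*Y**2 - 2*X*Y*Z + 2*Y**3 + 3*Y**2*Z - 2*Y*Z**2 + 3*Z**3.


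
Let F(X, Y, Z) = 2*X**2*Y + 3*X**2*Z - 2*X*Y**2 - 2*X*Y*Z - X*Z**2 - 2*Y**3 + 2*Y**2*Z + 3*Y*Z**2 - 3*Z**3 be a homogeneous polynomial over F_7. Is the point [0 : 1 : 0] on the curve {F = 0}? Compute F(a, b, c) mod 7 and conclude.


F(0,1,0) ≡ 5 (mod 7); P is NOT on the curve.

Evaluate F(0, 1, 0) term-by-term (mod 7).
  2*X**2*Y ↦ 2·0·1·1 = 0
  3*X**2*Z ↦ 3·0·1·0 = 0
  -2*X*Y**2 ↦ -2·0·1·1 = 0
  -2*X*Y*Z ↦ -2·0·1·0 = 0
  -X*Z**2 ↦ -1·0·1·0 = 0
  -2*Y**3 ↦ -2·1·1·1 = -2
  2*Y**2*Z ↦ 2·1·1·0 = 0
  3*Y*Z**2 ↦ 3·1·1·0 = 0
  -3*Z**3 ↦ -3·1·1·0 = 0
Sum: F(0, 1, 0) = (0) + (0) + (0) + (0) + (0) + (-2) + (0) + (0) + (0) = -2.
Reducing mod 7: -2 ≡ 5 (mod 7).
Since F(a, b, c) ≡ 5 ≠ 0 (mod 7), P does NOT lie on the curve.


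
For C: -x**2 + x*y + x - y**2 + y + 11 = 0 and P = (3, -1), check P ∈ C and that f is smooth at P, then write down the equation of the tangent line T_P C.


Tangent line at P: -6*x + 6*y + 24 = 0.

Step 1: f(3, -1) = 0, so P lies on C.
Step 2: partial derivatives
  f_x(x, y) = -2*x + y + 1, f_y(x, y) = x - 2*y + 1.
  f_x(P) = -6, f_y(P) = 6 (gradient nonzero, so P is smooth).
Step 3: tangent line at P: -6·(x − 3) + 6·(y − -1) = 0.
Expanding: -6*x + 6*y + 24 = 0.


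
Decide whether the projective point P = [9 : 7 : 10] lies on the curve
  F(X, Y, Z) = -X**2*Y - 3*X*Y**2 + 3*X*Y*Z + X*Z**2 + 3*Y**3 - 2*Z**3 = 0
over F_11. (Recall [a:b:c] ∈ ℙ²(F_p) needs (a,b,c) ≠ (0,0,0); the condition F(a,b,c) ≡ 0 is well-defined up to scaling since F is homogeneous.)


F(9,7,10) ≡ 6 (mod 11); P is NOT on the curve.

Evaluate F(9, 7, 10) term-by-term (mod 11).
  -X**2*Y ↦ -1·81·7·1 = -567
  -3*X*Y**2 ↦ -3·9·49·1 = -1323
  3*X*Y*Z ↦ 3·9·7·10 = 1890
  X*Z**2 ↦ 1·9·1·100 = 900
  3*Y**3 ↦ 3·1·343·1 = 1029
  -2*Z**3 ↦ -2·1·1·1000 = -2000
Sum: F(9, 7, 10) = (-567) + (-1323) + (1890) + (900) + (1029) + (-2000) = -71.
Reducing mod 11: -71 ≡ 6 (mod 11).
Since F(a, b, c) ≡ 6 ≠ 0 (mod 11), P does NOT lie on the curve.


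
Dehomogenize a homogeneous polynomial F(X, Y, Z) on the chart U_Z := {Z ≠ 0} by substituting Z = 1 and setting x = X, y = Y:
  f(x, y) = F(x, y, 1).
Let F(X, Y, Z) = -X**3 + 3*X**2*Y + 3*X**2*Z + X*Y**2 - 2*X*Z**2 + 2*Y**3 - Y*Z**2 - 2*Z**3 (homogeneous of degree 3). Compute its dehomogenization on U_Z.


f(x, y) = -x**3 + 3*x**2*y + 3*x**2 + x*y**2 - 2*x + 2*y**3 - y - 2

On U_Z we set Z = 1. Each monomial c·X^i·Y^j·Z^k in F becomes c·x^i·y^j·1^k = c·x^i·y^j.
Substituting Z = 1: F(X, Y, 1) = -x**3 + 3*x**2*y + 3*x**2 + x*y**2 - 2*x + 2*y**3 - y - 2.
Note: deg(f) ≤ deg(F) = 3; strict inequality happens when F is divisible by Z (lost terms).


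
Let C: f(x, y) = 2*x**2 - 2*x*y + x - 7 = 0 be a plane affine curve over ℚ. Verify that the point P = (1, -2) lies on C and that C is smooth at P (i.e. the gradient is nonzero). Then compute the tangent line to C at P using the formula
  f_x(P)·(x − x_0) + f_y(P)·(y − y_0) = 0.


Tangent line at P: 9*x - 2*y - 13 = 0.

Step 1: f(1, -2) = 0, so P lies on C.
Step 2: partial derivatives
  f_x(x, y) = 4*x - 2*y + 1, f_y(x, y) = -2*x.
  f_x(P) = 9, f_y(P) = -2 (gradient nonzero, so P is smooth).
Step 3: tangent line at P: 9·(x − 1) + -2·(y − -2) = 0.
Expanding: 9*x - 2*y - 13 = 0.


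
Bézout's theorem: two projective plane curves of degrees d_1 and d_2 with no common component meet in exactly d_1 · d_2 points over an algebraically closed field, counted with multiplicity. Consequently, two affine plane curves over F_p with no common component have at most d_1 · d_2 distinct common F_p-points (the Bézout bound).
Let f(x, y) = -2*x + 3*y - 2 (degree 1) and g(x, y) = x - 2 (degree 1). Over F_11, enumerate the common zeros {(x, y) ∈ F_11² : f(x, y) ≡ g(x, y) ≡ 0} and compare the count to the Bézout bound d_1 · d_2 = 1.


Common zeros: {(2, 2)}; count = 1; Bézout bound = 1.

deg(f) = 1, deg(g) = 1, so Bézout bound = 1.
Scan x ∈ F_11. For each x, list the y ∈ F_11 with f(x, y) ≡ 0 and those with g(x, y) ≡ 0 (mod 11); the common zeros in that column are the intersection.
  x = 0: f ≡ 0 at y ∈ {8}; g ≡ 0 at y ∈ ∅; common: ∅.
  x = 1: f ≡ 0 at y ∈ {5}; g ≡ 0 at y ∈ ∅; common: ∅.
  x = 2: f ≡ 0 at y ∈ {2}; g ≡ 0 at y ∈ {0, 1, 2, 3, 4, 5, 6, 7, 8, 9, 10}; common: {2}.
  x = 3: f ≡ 0 at y ∈ {10}; g ≡ 0 at y ∈ ∅; common: ∅.
  x = 4: f ≡ 0 at y ∈ {7}; g ≡ 0 at y ∈ ∅; common: ∅.
  x = 5: f ≡ 0 at y ∈ {4}; g ≡ 0 at y ∈ ∅; common: ∅.
  x = 6: f ≡ 0 at y ∈ {1}; g ≡ 0 at y ∈ ∅; common: ∅.
  x = 7: f ≡ 0 at y ∈ {9}; g ≡ 0 at y ∈ ∅; common: ∅.
  x = 8: f ≡ 0 at y ∈ {6}; g ≡ 0 at y ∈ ∅; common: ∅.
  x = 9: f ≡ 0 at y ∈ {3}; g ≡ 0 at y ∈ ∅; common: ∅.
  x = 10: f ≡ 0 at y ∈ {0}; g ≡ 0 at y ∈ ∅; common: ∅.
Collecting: common zeros = {(2, 2)}, so the count is 1.
Comparison with the Bézout bound: 1 ≤ 1 = deg(f)·deg(g), as expected for curves with no common component (the bound is attained).


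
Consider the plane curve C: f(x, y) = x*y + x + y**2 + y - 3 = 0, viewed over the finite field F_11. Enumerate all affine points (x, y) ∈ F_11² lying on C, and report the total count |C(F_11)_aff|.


Affine F_11-points: {(1, 4), (1, 5), (3, 0), (3, 7), (6, 1), (6, 3), (7, 6), (7, 8), (10, 2), (10, 9)}; count = 10.

For each of the 121 pairs (x, y) ∈ F_11², evaluate f(x, y) mod 11. Record the zeros.
  x = 0: [0↦8, 1↦10, 2↦3, 3↦9, 4↦6, 5↦5, 6↦6, 7↦9, 8↦3, 9↦10, 10↦8]  zeros at y ∈ ∅
  x = 1: [0↦9, 1↦1, 2↦6, 3↦2, 4↦0, 5↦0, 6↦2, 7↦6, 8↦1, 9↦9, 10↦8]  zeros at y ∈ {4, 5}
  x = 2: [0↦10, 1↦3, 2↦9, 3↦6, 4↦5, 5↦6, 6↦9, 7↦3, 8↦10, 9↦8, 10↦8]  zeros at y ∈ ∅
  x = 3: [0↦0, 1↦5, 2↦1, 3↦10, 4↦10, 5↦1, 6↦5, 7↦0, 8↦8, 9↦7, 10↦8]  zeros at y ∈ {0, 7}
  x = 4: [0↦1, 1↦7, 2↦4, 3↦3, 4↦4, 5↦7, 6↦1, 7↦8, 8↦6, 9↦6, 10↦8]  zeros at y ∈ ∅
  x = 5: [0↦2, 1↦9, 2↦7, 3↦7, 4↦9, 5↦2, 6↦8, 7↦5, 8↦4, 9↦5, 10↦8]  zeros at y ∈ ∅
  x = 6: [0↦3, 1↦0, 2↦10, 3↦0, 4↦3, 5↦8, 6↦4, 7↦2, 8↦2, 9↦4, 10↦8]  zeros at y ∈ {1, 3}
  x = 7: [0↦4, 1↦2, 2↦2, 3↦4, 4↦8, 5↦3, 6↦0, 7↦10, 8↦0, 9↦3, 10↦8]  zeros at y ∈ {6, 8}
  x = 8: [0↦5, 1↦4, 2↦5, 3↦8, 4↦2, 5↦9, 6↦7, 7↦7, 8↦9, 9↦2, 10↦8]  zeros at y ∈ ∅
  x = 9: [0↦6, 1↦6, 2↦8, 3↦1, 4↦7, 5↦4, 6↦3, 7↦4, 8↦7, 9↦1, 10↦8]  zeros at y ∈ ∅
  x = 10: [0↦7, 1↦8, 2↦0, 3↦5, 4↦1, 5↦10, 6↦10, 7↦1, 8↦5, 9↦0, 10↦8]  zeros at y ∈ {2, 9}
Collecting zeros: affine points = {(1, 4), (1, 5), (3, 0), (3, 7), (6, 1), (6, 3), (7, 6), (7, 8), (10, 2), (10, 9)}.
Total count |C(F_11)_aff| = 10.


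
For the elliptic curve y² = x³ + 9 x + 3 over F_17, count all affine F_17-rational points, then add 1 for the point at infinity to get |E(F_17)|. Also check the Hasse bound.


Affine points = {(1, 8), (1, 9), (4, 1), (4, 16), (6, 1), (6, 16), (7, 1), (7, 16), (8, 3), (8, 14), (14, 0)}; affine count = 11; |E(F_17)| = 12.

Discriminant check: Δ ∝ 4a³ + 27b² = 4·9³ + 27·3² = 4·729 + 27·9 ≡ 14 (mod 17). Nonzero ⇒ E is nonsingular.
For each x ∈ F_17, compute rhs = x³ + 9·x + 3 mod 17, then count y ∈ F_17 with y² ≡ rhs.
  x = 0: rhs = 3, matching y values: none (0 points).
  x = 1: rhs = 13, matching y values: 8, 9 (2 points).
  x = 2: rhs = 12, matching y values: none (0 points).
  x = 3: rhs = 6, matching y values: none (0 points).
  x = 4: rhs = 1, matching y values: 1, 16 (2 points).
  x = 5: rhs = 3, matching y values: none (0 points).
  x = 6: rhs = 1, matching y values: 1, 16 (2 points).
  x = 7: rhs = 1, matching y values: 1, 16 (2 points).
  x = 8: rhs = 9, matching y values: 3, 14 (2 points).
  x = 9: rhs = 14, matching y values: none (0 points).
  x = 10: rhs = 5, matching y values: none (0 points).
  x = 11: rhs = 5, matching y values: none (0 points).
  x = 12: rhs = 3, matching y values: none (0 points).
  x = 13: rhs = 5, matching y values: none (0 points).
  x = 14: rhs = 0, matching y values: 0 (1 points).
  x = 15: rhs = 11, matching y values: none (0 points).
  x = 16: rhs = 10, matching y values: none (0 points).
Total affine count: 11.
Full point count |E(F_17)| = 11 + 1 = 12.
Hasse bound: |12 − (17+1)| = |-6| = 6 ≤ 2√17 ≈ 8.2462 ✓.


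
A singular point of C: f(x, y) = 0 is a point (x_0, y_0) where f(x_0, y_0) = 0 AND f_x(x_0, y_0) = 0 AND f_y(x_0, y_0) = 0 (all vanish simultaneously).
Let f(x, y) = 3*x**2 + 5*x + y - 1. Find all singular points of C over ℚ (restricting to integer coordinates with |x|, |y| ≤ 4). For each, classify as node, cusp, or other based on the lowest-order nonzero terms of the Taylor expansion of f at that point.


No singular points in the scanned grid; C is smooth there.

Compute partial derivatives:
  f_x = 6*x + 5.
  f_y = 1.
f_y = 1 is a nonzero constant, so f_y never vanishes: no point (x, y) can satisfy f = f_x = f_y = 0. In particular no (x, y) ∈ {−4, ..., 4}² is singular; the curve is smooth.


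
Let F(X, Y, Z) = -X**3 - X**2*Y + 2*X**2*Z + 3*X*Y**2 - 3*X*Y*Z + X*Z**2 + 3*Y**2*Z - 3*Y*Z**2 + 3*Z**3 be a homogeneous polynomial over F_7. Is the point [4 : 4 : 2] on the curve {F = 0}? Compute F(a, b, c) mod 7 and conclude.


F(4,4,2) ≡ 1 (mod 7); P is NOT on the curve.

Evaluate F(4, 4, 2) term-by-term (mod 7).
  -X**3 ↦ -1·64·1·1 = -64
  -X**2*Y ↦ -1·16·4·1 = -64
  2*X**2*Z ↦ 2·16·1·2 = 64
  3*X*Y**2 ↦ 3·4·16·1 = 192
  -3*X*Y*Z ↦ -3·4·4·2 = -96
  X*Z**2 ↦ 1·4·1·4 = 16
  3*Y**2*Z ↦ 3·1·16·2 = 96
  -3*Y*Z**2 ↦ -3·1·4·4 = -48
  3*Z**3 ↦ 3·1·1·8 = 24
Sum: F(4, 4, 2) = (-64) + (-64) + (64) + (192) + (-96) + (16) + (96) + (-48) + (24) = 120.
Reducing mod 7: 120 ≡ 1 (mod 7).
Since F(a, b, c) ≡ 1 ≠ 0 (mod 7), P does NOT lie on the curve.


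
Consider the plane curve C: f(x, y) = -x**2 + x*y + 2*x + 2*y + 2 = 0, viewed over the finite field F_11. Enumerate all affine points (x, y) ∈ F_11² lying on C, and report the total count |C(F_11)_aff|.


Affine F_11-points: {(0, 10), (1, 10), (2, 5), (3, 9), (4, 1), (5, 5), (6, 0), (7, 0), (8, 9), (10, 1)}; count = 10.

For each of the 121 pairs (x, y) ∈ F_11², evaluate f(x, y) mod 11. Record the zeros.
  x = 0: [0↦2, 1↦4, 2↦6, 3↦8, 4↦10, 5↦1, 6↦3, 7↦5, 8↦7, 9↦9, 10↦0]  zeros at y ∈ {10}
  x = 1: [0↦3, 1↦6, 2↦9, 3↦1, 4↦4, 5↦7, 6↦10, 7↦2, 8↦5, 9↦8, 10↦0]  zeros at y ∈ {10}
  x = 2: [0↦2, 1↦6, 2↦10, 3↦3, 4↦7, 5↦0, 6↦4, 7↦8, 8↦1, 9↦5, 10↦9]  zeros at y ∈ {5}
  x = 3: [0↦10, 1↦4, 2↦9, 3↦3, 4↦8, 5↦2, 6↦7, 7↦1, 8↦6, 9↦0, 10↦5]  zeros at y ∈ {9}
  x = 4: [0↦5, 1↦0, 2↦6, 3↦1, 4↦7, 5↦2, 6↦8, 7↦3, 8↦9, 9↦4, 10↦10]  zeros at y ∈ {1}
  x = 5: [0↦9, 1↦5, 2↦1, 3↦8, 4↦4, 5↦0, 6↦7, 7↦3, 8↦10, 9↦6, 10↦2]  zeros at y ∈ {5}
  x = 6: [0↦0, 1↦8, 2↦5, 3↦2, 4↦10, 5↦7, 6↦4, 7↦1, 8↦9, 9↦6, 10↦3]  zeros at y ∈ {0}
  x = 7: [0↦0, 1↦9, 2↦7, 3↦5, 4↦3, 5↦1, 6↦10, 7↦8, 8↦6, 9↦4, 10↦2]  zeros at y ∈ {0}
  x = 8: [0↦9, 1↦8, 2↦7, 3↦6, 4↦5, 5↦4, 6↦3, 7↦2, 8↦1, 9↦0, 10↦10]  zeros at y ∈ {9}
  x = 9: [0↦5, 1↦5, 2↦5, 3↦5, 4↦5, 5↦5, 6↦5, 7↦5, 8↦5, 9↦5, 10↦5]  zeros at y ∈ ∅
  x = 10: [0↦10, 1↦0, 2↦1, 3↦2, 4↦3, 5↦4, 6↦5, 7↦6, 8↦7, 9↦8, 10↦9]  zeros at y ∈ {1}
Collecting zeros: affine points = {(0, 10), (1, 10), (2, 5), (3, 9), (4, 1), (5, 5), (6, 0), (7, 0), (8, 9), (10, 1)}.
Total count |C(F_11)_aff| = 10.


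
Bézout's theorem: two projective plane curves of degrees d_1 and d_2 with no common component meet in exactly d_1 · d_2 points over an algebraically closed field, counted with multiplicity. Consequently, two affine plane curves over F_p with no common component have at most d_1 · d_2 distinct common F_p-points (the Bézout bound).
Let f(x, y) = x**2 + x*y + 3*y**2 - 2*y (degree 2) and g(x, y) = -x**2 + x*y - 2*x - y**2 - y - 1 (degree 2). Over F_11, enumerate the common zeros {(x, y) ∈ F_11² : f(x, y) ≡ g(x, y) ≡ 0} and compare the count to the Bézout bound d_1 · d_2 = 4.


Common zeros: {(9, 6)}; count = 1; Bézout bound = 4.

deg(f) = 2, deg(g) = 2, so Bézout bound = 4.
Scan x ∈ F_11. For each x, list the y ∈ F_11 with f(x, y) ≡ 0 and those with g(x, y) ≡ 0 (mod 11); the common zeros in that column are the intersection.
  x = 0: f ≡ 0 at y ∈ {0, 8}; g ≡ 0 at y ∈ ∅; common: ∅.
  x = 1: f ≡ 0 at y ∈ {2}; g ≡ 0 at y ∈ ∅; common: ∅.
  x = 2: f ≡ 0 at y ∈ ∅; g ≡ 0 at y ∈ {2, 10}; common: ∅.
  x = 3: f ≡ 0 at y ∈ {8, 10}; g ≡ 0 at y ∈ ∅; common: ∅.
  x = 4: f ≡ 0 at y ∈ ∅; g ≡ 0 at y ∈ ∅; common: ∅.
  x = 5: f ≡ 0 at y ∈ ∅; g ≡ 0 at y ∈ {1, 3}; common: ∅.
  x = 6: f ≡ 0 at y ∈ ∅; g ≡ 0 at y ∈ {6, 10}; common: ∅.
  x = 7: f ≡ 0 at y ∈ {6, 7}; g ≡ 0 at y ∈ {3}; common: ∅.
  x = 8: f ≡ 0 at y ∈ {2, 7}; g ≡ 0 at y ∈ {9}; common: ∅.
  x = 9: f ≡ 0 at y ∈ {6, 10}; g ≡ 0 at y ∈ {2, 6}; common: {6}.
  x = 10: f ≡ 0 at y ∈ ∅; g ≡ 0 at y ∈ {0, 9}; common: ∅.
Collecting: common zeros = {(9, 6)}, so the count is 1.
Comparison with the Bézout bound: 1 ≤ 4 = deg(f)·deg(g), as expected for curves with no common component (the affine F_11-count falls short of the bound because intersections may lie at infinity, over extension fields, or carry multiplicity).


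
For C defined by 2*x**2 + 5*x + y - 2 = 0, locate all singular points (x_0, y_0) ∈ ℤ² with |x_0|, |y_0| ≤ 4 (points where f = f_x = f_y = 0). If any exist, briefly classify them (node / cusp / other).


No singular points in the scanned grid; C is smooth there.

Compute partial derivatives:
  f_x = 4*x + 5.
  f_y = 1.
f_y = 1 is a nonzero constant, so f_y never vanishes: no point (x, y) can satisfy f = f_x = f_y = 0. In particular no (x, y) ∈ {−4, ..., 4}² is singular; the curve is smooth.


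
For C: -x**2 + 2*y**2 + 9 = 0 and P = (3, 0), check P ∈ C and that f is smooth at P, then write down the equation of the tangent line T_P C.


Tangent line at P: 18 - 6*x = 0.

Step 1: f(3, 0) = 0, so P lies on C.
Step 2: partial derivatives
  f_x(x, y) = -2*x, f_y(x, y) = 4*y.
  f_x(P) = -6, f_y(P) = 0 (gradient nonzero, so P is smooth).
Step 3: tangent line at P: -6·(x − 3) + 0·(y − 0) = 0.
Expanding: 18 - 6*x = 0.


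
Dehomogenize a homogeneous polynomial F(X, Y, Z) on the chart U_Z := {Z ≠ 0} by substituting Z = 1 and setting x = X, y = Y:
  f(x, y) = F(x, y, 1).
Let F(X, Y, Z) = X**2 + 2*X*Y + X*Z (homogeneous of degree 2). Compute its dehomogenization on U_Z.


f(x, y) = x**2 + 2*x*y + x

On U_Z we set Z = 1. Each monomial c·X^i·Y^j·Z^k in F becomes c·x^i·y^j·1^k = c·x^i·y^j.
Substituting Z = 1: F(X, Y, 1) = x**2 + 2*x*y + x.
Note: deg(f) ≤ deg(F) = 2; strict inequality happens when F is divisible by Z (lost terms).


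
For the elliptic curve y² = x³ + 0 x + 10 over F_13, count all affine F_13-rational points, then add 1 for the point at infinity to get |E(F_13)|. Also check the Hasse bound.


Affine points = {(0, 6), (0, 7), (4, 3), (4, 10), (10, 3), (10, 10), (12, 3), (12, 10)}; affine count = 8; |E(F_13)| = 9.

Discriminant check: Δ ∝ 4a³ + 27b² = 4·0³ + 27·10² = 4·0 + 27·100 ≡ 9 (mod 13). Nonzero ⇒ E is nonsingular.
For each x ∈ F_13, compute rhs = x³ + 0·x + 10 mod 13, then count y ∈ F_13 with y² ≡ rhs.
  x = 0: rhs = 10, matching y values: 6, 7 (2 points).
  x = 1: rhs = 11, matching y values: none (0 points).
  x = 2: rhs = 5, matching y values: none (0 points).
  x = 3: rhs = 11, matching y values: none (0 points).
  x = 4: rhs = 9, matching y values: 3, 10 (2 points).
  x = 5: rhs = 5, matching y values: none (0 points).
  x = 6: rhs = 5, matching y values: none (0 points).
  x = 7: rhs = 2, matching y values: none (0 points).
  x = 8: rhs = 2, matching y values: none (0 points).
  x = 9: rhs = 11, matching y values: none (0 points).
  x = 10: rhs = 9, matching y values: 3, 10 (2 points).
  x = 11: rhs = 2, matching y values: none (0 points).
  x = 12: rhs = 9, matching y values: 3, 10 (2 points).
Total affine count: 8.
Full point count |E(F_13)| = 8 + 1 = 9.
Hasse bound: |9 − (13+1)| = |-5| = 5 ≤ 2√13 ≈ 7.2111 ✓.


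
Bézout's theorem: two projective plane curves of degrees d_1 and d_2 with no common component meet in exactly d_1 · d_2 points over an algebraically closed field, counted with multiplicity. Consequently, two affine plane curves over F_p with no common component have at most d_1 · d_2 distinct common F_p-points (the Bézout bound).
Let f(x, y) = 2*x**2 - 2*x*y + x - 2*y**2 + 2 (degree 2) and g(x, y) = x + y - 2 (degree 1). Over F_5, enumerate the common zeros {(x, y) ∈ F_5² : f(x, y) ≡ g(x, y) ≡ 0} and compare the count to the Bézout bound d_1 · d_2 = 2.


Common zeros: ∅; count = 0; Bézout bound = 2.

deg(f) = 2, deg(g) = 1, so Bézout bound = 2.
Scan x ∈ F_5. For each x, list the y ∈ F_5 with f(x, y) ≡ 0 and those with g(x, y) ≡ 0 (mod 5); the common zeros in that column are the intersection.
  x = 0: f ≡ 0 at y ∈ {1, 4}; g ≡ 0 at y ∈ {2}; common: ∅.
  x = 1: f ≡ 0 at y ∈ {0, 4}; g ≡ 0 at y ∈ {1}; common: ∅.
  x = 2: f ≡ 0 at y ∈ ∅; g ≡ 0 at y ∈ {0}; common: ∅.
  x = 3: f ≡ 0 at y ∈ {1}; g ≡ 0 at y ∈ {4}; common: ∅.
  x = 4: f ≡ 0 at y ∈ ∅; g ≡ 0 at y ∈ {3}; common: ∅.
Collecting: common zeros = ∅, so the count is 0.
Comparison with the Bézout bound: 0 ≤ 2 = deg(f)·deg(g), as expected for curves with no common component (the affine F_5-count falls short of the bound because intersections may lie at infinity, over extension fields, or carry multiplicity).


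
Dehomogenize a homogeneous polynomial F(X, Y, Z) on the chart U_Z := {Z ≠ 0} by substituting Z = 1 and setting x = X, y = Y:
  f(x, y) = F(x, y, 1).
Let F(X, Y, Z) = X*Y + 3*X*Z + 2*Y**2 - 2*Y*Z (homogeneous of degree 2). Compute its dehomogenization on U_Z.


f(x, y) = x*y + 3*x + 2*y**2 - 2*y

On U_Z we set Z = 1. Each monomial c·X^i·Y^j·Z^k in F becomes c·x^i·y^j·1^k = c·x^i·y^j.
Substituting Z = 1: F(X, Y, 1) = x*y + 3*x + 2*y**2 - 2*y.
Note: deg(f) ≤ deg(F) = 2; strict inequality happens when F is divisible by Z (lost terms).


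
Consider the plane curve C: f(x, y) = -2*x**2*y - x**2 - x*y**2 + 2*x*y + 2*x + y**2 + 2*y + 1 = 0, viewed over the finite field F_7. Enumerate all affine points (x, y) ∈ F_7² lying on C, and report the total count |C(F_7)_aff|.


Affine F_7-points: {(0, 6), (1, 6), (2, 2), (2, 3), (3, 1), (4, 0), (4, 2), (5, 0), (5, 1)}; count = 9.

For each of the 49 pairs (x, y) ∈ F_7², evaluate f(x, y) mod 7. Record the zeros.
  x = 0: [0↦1, 1↦4, 2↦2, 3↦2, 4↦4, 5↦1, 6↦0]  zeros at y ∈ {6}
  x = 1: [0↦2, 1↦4, 2↦6, 3↦1, 4↦3, 5↦5, 6↦0]  zeros at y ∈ {6}
  x = 2: [0↦1, 1↦5, 2↦0, 3↦0, 4↦5, 5↦1, 6↦2]  zeros at y ∈ {2, 3}
  x = 3: [0↦5, 1↦0, 2↦5, 3↦6, 4↦3, 5↦3, 6↦6]  zeros at y ∈ {1}
  x = 4: [0↦0, 1↦3, 2↦0, 3↦5, 4↦4, 5↦4, 6↦5]  zeros at y ∈ {0, 2}
  x = 5: [0↦0, 1↦0, 2↦6, 3↦4, 4↦1, 5↦4, 6↦6]  zeros at y ∈ {0, 1}
  x = 6: [0↦5, 1↦5, 2↦2, 3↦3, 4↦1, 5↦3, 6↦2]  zeros at y ∈ ∅
Collecting zeros: affine points = {(0, 6), (1, 6), (2, 2), (2, 3), (3, 1), (4, 0), (4, 2), (5, 0), (5, 1)}.
Total count |C(F_7)_aff| = 9.


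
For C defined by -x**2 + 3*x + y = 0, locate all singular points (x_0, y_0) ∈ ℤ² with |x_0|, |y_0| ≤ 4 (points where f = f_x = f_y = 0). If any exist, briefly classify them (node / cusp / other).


No singular points in the scanned grid; C is smooth there.

Compute partial derivatives:
  f_x = 3 - 2*x.
  f_y = 1.
f_y = 1 is a nonzero constant, so f_y never vanishes: no point (x, y) can satisfy f = f_x = f_y = 0. In particular no (x, y) ∈ {−4, ..., 4}² is singular; the curve is smooth.


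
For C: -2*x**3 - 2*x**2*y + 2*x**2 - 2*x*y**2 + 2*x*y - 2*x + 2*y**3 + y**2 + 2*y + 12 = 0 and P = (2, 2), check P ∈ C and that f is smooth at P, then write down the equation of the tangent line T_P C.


Tangent line at P: -38*x + 10*y + 56 = 0.

Step 1: f(2, 2) = 0, so P lies on C.
Step 2: partial derivatives
  f_x(x, y) = -6*x**2 - 4*x*y + 4*x - 2*y**2 + 2*y - 2, f_y(x, y) = -2*x**2 - 4*x*y + 2*x + 6*y**2 + 2*y + 2.
  f_x(P) = -38, f_y(P) = 10 (gradient nonzero, so P is smooth).
Step 3: tangent line at P: -38·(x − 2) + 10·(y − 2) = 0.
Expanding: -38*x + 10*y + 56 = 0.


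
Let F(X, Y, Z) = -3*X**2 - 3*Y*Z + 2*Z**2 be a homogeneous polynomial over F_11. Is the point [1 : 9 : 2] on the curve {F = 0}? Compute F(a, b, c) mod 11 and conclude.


F(1,9,2) ≡ 6 (mod 11); P is NOT on the curve.

Evaluate F(1, 9, 2) term-by-term (mod 11).
  -3*X**2 ↦ -3·1·1·1 = -3
  -3*Y*Z ↦ -3·1·9·2 = -54
  2*Z**2 ↦ 2·1·1·4 = 8
Sum: F(1, 9, 2) = (-3) + (-54) + (8) = -49.
Reducing mod 11: -49 ≡ 6 (mod 11).
Since F(a, b, c) ≡ 6 ≠ 0 (mod 11), P does NOT lie on the curve.


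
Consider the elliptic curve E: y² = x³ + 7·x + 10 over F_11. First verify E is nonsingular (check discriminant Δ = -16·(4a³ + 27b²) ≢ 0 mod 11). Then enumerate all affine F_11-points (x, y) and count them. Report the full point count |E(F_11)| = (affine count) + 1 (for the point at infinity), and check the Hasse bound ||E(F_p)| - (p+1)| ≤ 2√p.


Affine points = {(3, 5), (3, 6), (4, 5), (4, 6), (5, 4), (5, 7), (6, 2), (6, 9)}; affine count = 8; |E(F_11)| = 9.

Discriminant check: Δ ∝ 4a³ + 27b² = 4·7³ + 27·10² = 4·343 + 27·100 ≡ 2 (mod 11). Nonzero ⇒ E is nonsingular.
For each x ∈ F_11, compute rhs = x³ + 7·x + 10 mod 11, then count y ∈ F_11 with y² ≡ rhs.
  x = 0: rhs = 10, matching y values: none (0 points).
  x = 1: rhs = 7, matching y values: none (0 points).
  x = 2: rhs = 10, matching y values: none (0 points).
  x = 3: rhs = 3, matching y values: 5, 6 (2 points).
  x = 4: rhs = 3, matching y values: 5, 6 (2 points).
  x = 5: rhs = 5, matching y values: 4, 7 (2 points).
  x = 6: rhs = 4, matching y values: 2, 9 (2 points).
  x = 7: rhs = 6, matching y values: none (0 points).
  x = 8: rhs = 6, matching y values: none (0 points).
  x = 9: rhs = 10, matching y values: none (0 points).
  x = 10: rhs = 2, matching y values: none (0 points).
Total affine count: 8.
Full point count |E(F_11)| = 8 + 1 = 9.
Hasse bound: |9 − (11+1)| = |-3| = 3 ≤ 2√11 ≈ 6.6332 ✓.


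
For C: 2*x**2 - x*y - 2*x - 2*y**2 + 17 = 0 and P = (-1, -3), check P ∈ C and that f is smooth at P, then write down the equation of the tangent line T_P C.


Tangent line at P: -3*x + 13*y + 36 = 0.

Step 1: f(-1, -3) = 0, so P lies on C.
Step 2: partial derivatives
  f_x(x, y) = 4*x - y - 2, f_y(x, y) = -x - 4*y.
  f_x(P) = -3, f_y(P) = 13 (gradient nonzero, so P is smooth).
Step 3: tangent line at P: -3·(x − -1) + 13·(y − -3) = 0.
Expanding: -3*x + 13*y + 36 = 0.


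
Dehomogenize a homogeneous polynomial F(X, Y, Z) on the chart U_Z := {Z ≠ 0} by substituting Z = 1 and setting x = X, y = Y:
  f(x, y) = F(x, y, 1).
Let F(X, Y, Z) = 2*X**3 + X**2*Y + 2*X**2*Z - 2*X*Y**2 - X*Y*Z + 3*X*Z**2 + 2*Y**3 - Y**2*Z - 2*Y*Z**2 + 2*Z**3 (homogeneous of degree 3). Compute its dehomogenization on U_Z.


f(x, y) = 2*x**3 + x**2*y + 2*x**2 - 2*x*y**2 - x*y + 3*x + 2*y**3 - y**2 - 2*y + 2

On U_Z we set Z = 1. Each monomial c·X^i·Y^j·Z^k in F becomes c·x^i·y^j·1^k = c·x^i·y^j.
Substituting Z = 1: F(X, Y, 1) = 2*x**3 + x**2*y + 2*x**2 - 2*x*y**2 - x*y + 3*x + 2*y**3 - y**2 - 2*y + 2.
Note: deg(f) ≤ deg(F) = 3; strict inequality happens when F is divisible by Z (lost terms).


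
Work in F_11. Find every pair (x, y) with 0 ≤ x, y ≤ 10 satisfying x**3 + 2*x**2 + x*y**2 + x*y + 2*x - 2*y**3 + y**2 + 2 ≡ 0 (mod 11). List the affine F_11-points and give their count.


Affine F_11-points: {(0, 4), (0, 9), (2, 0), (2, 2), (2, 5), (3, 3), (5, 0), (9, 4)}; count = 8.

For each of the 121 pairs (x, y) ∈ F_11², evaluate f(x, y) mod 11. Record the zeros.
  x = 0: [0↦2, 1↦1, 2↦1, 3↦1, 4↦0, 5↦8, 6↦2, 7↦3, 8↦10, 9↦0, 10↦5]  zeros at y ∈ {4, 9}
  x = 1: [0↦7, 1↦8, 2↦1, 3↦7, 4↦3, 5↦10, 6↦5, 7↦9, 8↦10, 9↦7, 10↦10]  zeros at y ∈ ∅
  x = 2: [0↦0, 1↦3, 2↦0, 3↦1, 4↦5, 5↦0, 6↦7, 7↦3, 8↦9, 9↦2, 10↦3]  zeros at y ∈ {0, 2, 5}
  x = 3: [0↦9, 1↦3, 2↦4, 3↦0, 4↦1, 5↦6, 6↦3, 7↦2, 8↦2, 9↦2, 10↦1]  zeros at y ∈ {3}
  x = 4: [0↦7, 1↦3, 2↦8, 3↦10, 4↦8, 5↦1, 6↦10, 7↦1, 8↦6, 9↦2, 10↦10]  zeros at y ∈ ∅
  x = 5: [0↦0, 1↦9, 2↦7, 3↦4, 4↦10, 5↦2, 6↦1, 7↦6, 8↦5, 9↦8, 10↦3]  zeros at y ∈ {0}
  x = 6: [0↦5, 1↦5, 2↦7, 3↦10, 4↦2, 5↦4, 6↦4, 7↦1, 8↦5, 9↦4, 10↦8]  zeros at y ∈ ∅
  x = 7: [0↦6, 1↦8, 2↦3, 3↦1, 4↦1, 5↦2, 6↦3, 7↦3, 8↦1, 9↦7, 10↦9]  zeros at y ∈ ∅
  x = 8: [0↦9, 1↦2, 2↦1, 3↦5, 4↦2, 5↦2, 6↦4, 7↦7, 8↦10, 9↦1, 10↦1]  zeros at y ∈ ∅
  x = 9: [0↦9, 1↦4, 2↦7, 3↦6, 4↦0, 5↦10, 6↦2, 7↦8, 8↦5, 9↦3, 10↦1]  zeros at y ∈ {4}
  x = 10: [0↦1, 1↦9, 2↦5, 3↦10, 4↦1, 5↦10, 6↦3, 7↦1, 8↦3, 9↦8, 10↦4]  zeros at y ∈ ∅
Collecting zeros: affine points = {(0, 4), (0, 9), (2, 0), (2, 2), (2, 5), (3, 3), (5, 0), (9, 4)}.
Total count |C(F_11)_aff| = 8.


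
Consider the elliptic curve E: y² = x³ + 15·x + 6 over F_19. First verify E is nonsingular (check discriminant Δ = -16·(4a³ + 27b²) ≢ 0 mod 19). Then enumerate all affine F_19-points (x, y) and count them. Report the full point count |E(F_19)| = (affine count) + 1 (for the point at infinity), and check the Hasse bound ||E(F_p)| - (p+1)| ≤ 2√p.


Affine points = {(0, 5), (0, 14), (2, 5), (2, 14), (4, 4), (4, 15), (5, 4), (5, 15), (7, 6), (7, 13), (8, 7), (8, 12), (10, 4), (10, 15), (11, 1), (11, 18), (13, 2), (13, 17), (17, 5), (17, 14), (18, 3), (18, 16)}; affine count = 22; |E(F_19)| = 23.

Discriminant check: Δ ∝ 4a³ + 27b² = 4·15³ + 27·6² = 4·3375 + 27·36 ≡ 13 (mod 19). Nonzero ⇒ E is nonsingular.
For each x ∈ F_19, compute rhs = x³ + 15·x + 6 mod 19, then count y ∈ F_19 with y² ≡ rhs.
  x = 0: rhs = 6, matching y values: 5, 14 (2 points).
  x = 1: rhs = 3, matching y values: none (0 points).
  x = 2: rhs = 6, matching y values: 5, 14 (2 points).
  x = 3: rhs = 2, matching y values: none (0 points).
  x = 4: rhs = 16, matching y values: 4, 15 (2 points).
  x = 5: rhs = 16, matching y values: 4, 15 (2 points).
  x = 6: rhs = 8, matching y values: none (0 points).
  x = 7: rhs = 17, matching y values: 6, 13 (2 points).
  x = 8: rhs = 11, matching y values: 7, 12 (2 points).
  x = 9: rhs = 15, matching y values: none (0 points).
  x = 10: rhs = 16, matching y values: 4, 15 (2 points).
  x = 11: rhs = 1, matching y values: 1, 18 (2 points).
  x = 12: rhs = 14, matching y values: none (0 points).
  x = 13: rhs = 4, matching y values: 2, 17 (2 points).
  x = 14: rhs = 15, matching y values: none (0 points).
  x = 15: rhs = 15, matching y values: none (0 points).
  x = 16: rhs = 10, matching y values: none (0 points).
  x = 17: rhs = 6, matching y values: 5, 14 (2 points).
  x = 18: rhs = 9, matching y values: 3, 16 (2 points).
Total affine count: 22.
Full point count |E(F_19)| = 22 + 1 = 23.
Hasse bound: |23 − (19+1)| = |3| = 3 ≤ 2√19 ≈ 8.7178 ✓.


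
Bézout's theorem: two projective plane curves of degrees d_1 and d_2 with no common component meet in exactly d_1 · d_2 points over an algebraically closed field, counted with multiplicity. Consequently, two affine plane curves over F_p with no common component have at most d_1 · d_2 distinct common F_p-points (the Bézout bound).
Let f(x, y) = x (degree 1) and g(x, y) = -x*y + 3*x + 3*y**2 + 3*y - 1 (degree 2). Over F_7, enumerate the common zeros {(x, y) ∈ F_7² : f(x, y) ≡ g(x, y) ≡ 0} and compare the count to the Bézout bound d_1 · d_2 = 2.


Common zeros: {(0, 3)}; count = 1; Bézout bound = 2.

deg(f) = 1, deg(g) = 2, so Bézout bound = 2.
Scan x ∈ F_7. For each x, list the y ∈ F_7 with f(x, y) ≡ 0 and those with g(x, y) ≡ 0 (mod 7); the common zeros in that column are the intersection.
  x = 0: f ≡ 0 at y ∈ {0, 1, 2, 3, 4, 5, 6}; g ≡ 0 at y ∈ {3}; common: {3}.
  x = 1: f ≡ 0 at y ∈ ∅; g ≡ 0 at y ∈ {1, 3}; common: ∅.
  x = 2: f ≡ 0 at y ∈ ∅; g ≡ 0 at y ∈ {3, 6}; common: ∅.
  x = 3: f ≡ 0 at y ∈ ∅; g ≡ 0 at y ∈ {3, 4}; common: ∅.
  x = 4: f ≡ 0 at y ∈ ∅; g ≡ 0 at y ∈ {2, 3}; common: ∅.
  x = 5: f ≡ 0 at y ∈ ∅; g ≡ 0 at y ∈ {0, 3}; common: ∅.
  x = 6: f ≡ 0 at y ∈ ∅; g ≡ 0 at y ∈ {3, 5}; common: ∅.
Collecting: common zeros = {(0, 3)}, so the count is 1.
Comparison with the Bézout bound: 1 ≤ 2 = deg(f)·deg(g), as expected for curves with no common component (the affine F_7-count falls short of the bound because intersections may lie at infinity, over extension fields, or carry multiplicity).


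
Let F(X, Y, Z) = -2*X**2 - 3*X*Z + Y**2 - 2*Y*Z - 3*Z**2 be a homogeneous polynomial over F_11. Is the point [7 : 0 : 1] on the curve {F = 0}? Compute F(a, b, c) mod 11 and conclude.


F(7,0,1) ≡ 10 (mod 11); P is NOT on the curve.

Evaluate F(7, 0, 1) term-by-term (mod 11).
  -2*X**2 ↦ -2·49·1·1 = -98
  -3*X*Z ↦ -3·7·1·1 = -21
  Y**2 ↦ 1·1·0·1 = 0
  -2*Y*Z ↦ -2·1·0·1 = 0
  -3*Z**2 ↦ -3·1·1·1 = -3
Sum: F(7, 0, 1) = (-98) + (-21) + (0) + (0) + (-3) = -122.
Reducing mod 11: -122 ≡ 10 (mod 11).
Since F(a, b, c) ≡ 10 ≠ 0 (mod 11), P does NOT lie on the curve.


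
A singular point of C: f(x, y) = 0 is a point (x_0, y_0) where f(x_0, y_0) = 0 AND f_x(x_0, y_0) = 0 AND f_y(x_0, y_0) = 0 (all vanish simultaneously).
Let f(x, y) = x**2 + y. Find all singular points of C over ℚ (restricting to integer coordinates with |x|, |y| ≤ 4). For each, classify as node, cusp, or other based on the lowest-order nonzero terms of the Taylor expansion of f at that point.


No singular points in the scanned grid; C is smooth there.

Compute partial derivatives:
  f_x = 2*x.
  f_y = 1.
f_y = 1 is a nonzero constant, so f_y never vanishes: no point (x, y) can satisfy f = f_x = f_y = 0. In particular no (x, y) ∈ {−4, ..., 4}² is singular; the curve is smooth.


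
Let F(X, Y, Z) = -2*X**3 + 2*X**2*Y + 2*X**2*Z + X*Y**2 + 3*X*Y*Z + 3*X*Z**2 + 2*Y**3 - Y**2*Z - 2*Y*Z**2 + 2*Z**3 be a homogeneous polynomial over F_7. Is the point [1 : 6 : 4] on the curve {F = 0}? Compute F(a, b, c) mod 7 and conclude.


F(1,6,4) ≡ 6 (mod 7); P is NOT on the curve.

Evaluate F(1, 6, 4) term-by-term (mod 7).
  -2*X**3 ↦ -2·1·1·1 = -2
  2*X**2*Y ↦ 2·1·6·1 = 12
  2*X**2*Z ↦ 2·1·1·4 = 8
  X*Y**2 ↦ 1·1·36·1 = 36
  3*X*Y*Z ↦ 3·1·6·4 = 72
  3*X*Z**2 ↦ 3·1·1·16 = 48
  2*Y**3 ↦ 2·1·216·1 = 432
  -Y**2*Z ↦ -1·1·36·4 = -144
  -2*Y*Z**2 ↦ -2·1·6·16 = -192
  2*Z**3 ↦ 2·1·1·64 = 128
Sum: F(1, 6, 4) = (-2) + (12) + (8) + (36) + (72) + (48) + (432) + (-144) + (-192) + (128) = 398.
Reducing mod 7: 398 ≡ 6 (mod 7).
Since F(a, b, c) ≡ 6 ≠ 0 (mod 7), P does NOT lie on the curve.


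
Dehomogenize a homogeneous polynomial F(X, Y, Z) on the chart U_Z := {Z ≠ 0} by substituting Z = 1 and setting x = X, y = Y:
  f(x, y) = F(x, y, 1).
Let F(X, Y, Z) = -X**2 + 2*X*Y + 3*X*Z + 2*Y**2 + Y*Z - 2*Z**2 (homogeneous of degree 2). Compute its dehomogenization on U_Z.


f(x, y) = -x**2 + 2*x*y + 3*x + 2*y**2 + y - 2

On U_Z we set Z = 1. Each monomial c·X^i·Y^j·Z^k in F becomes c·x^i·y^j·1^k = c·x^i·y^j.
Substituting Z = 1: F(X, Y, 1) = -x**2 + 2*x*y + 3*x + 2*y**2 + y - 2.
Note: deg(f) ≤ deg(F) = 2; strict inequality happens when F is divisible by Z (lost terms).


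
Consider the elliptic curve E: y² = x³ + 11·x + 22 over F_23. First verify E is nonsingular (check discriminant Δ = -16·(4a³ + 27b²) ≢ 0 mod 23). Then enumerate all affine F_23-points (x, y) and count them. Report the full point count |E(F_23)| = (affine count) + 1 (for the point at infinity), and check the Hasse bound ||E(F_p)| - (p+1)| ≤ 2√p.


Affine points = {(2, 11), (2, 12), (3, 6), (3, 17), (5, 8), (5, 15), (8, 1), (8, 22), (11, 5), (11, 18), (13, 4), (13, 19), (16, 4), (16, 19), (17, 4), (17, 19), (18, 7), (18, 16), (19, 11), (19, 12), (20, 10), (20, 13)}; affine count = 22; |E(F_23)| = 23.

Discriminant check: Δ ∝ 4a³ + 27b² = 4·11³ + 27·22² = 4·1331 + 27·484 ≡ 15 (mod 23). Nonzero ⇒ E is nonsingular.
For each x ∈ F_23, compute rhs = x³ + 11·x + 22 mod 23, then count y ∈ F_23 with y² ≡ rhs.
  x = 0: rhs = 22, matching y values: none (0 points).
  x = 1: rhs = 11, matching y values: none (0 points).
  x = 2: rhs = 6, matching y values: 11, 12 (2 points).
  x = 3: rhs = 13, matching y values: 6, 17 (2 points).
  x = 4: rhs = 15, matching y values: none (0 points).
  x = 5: rhs = 18, matching y values: 8, 15 (2 points).
  x = 6: rhs = 5, matching y values: none (0 points).
  x = 7: rhs = 5, matching y values: none (0 points).
  x = 8: rhs = 1, matching y values: 1, 22 (2 points).
  x = 9: rhs = 22, matching y values: none (0 points).
  x = 10: rhs = 5, matching y values: none (0 points).
  x = 11: rhs = 2, matching y values: 5, 18 (2 points).
  x = 12: rhs = 19, matching y values: none (0 points).
  x = 13: rhs = 16, matching y values: 4, 19 (2 points).
  x = 14: rhs = 22, matching y values: none (0 points).
  x = 15: rhs = 20, matching y values: none (0 points).
  x = 16: rhs = 16, matching y values: 4, 19 (2 points).
  x = 17: rhs = 16, matching y values: 4, 19 (2 points).
  x = 18: rhs = 3, matching y values: 7, 16 (2 points).
  x = 19: rhs = 6, matching y values: 11, 12 (2 points).
  x = 20: rhs = 8, matching y values: 10, 13 (2 points).
  x = 21: rhs = 15, matching y values: none (0 points).
  x = 22: rhs = 10, matching y values: none (0 points).
Total affine count: 22.
Full point count |E(F_23)| = 22 + 1 = 23.
Hasse bound: |23 − (23+1)| = |-1| = 1 ≤ 2√23 ≈ 9.5917 ✓.


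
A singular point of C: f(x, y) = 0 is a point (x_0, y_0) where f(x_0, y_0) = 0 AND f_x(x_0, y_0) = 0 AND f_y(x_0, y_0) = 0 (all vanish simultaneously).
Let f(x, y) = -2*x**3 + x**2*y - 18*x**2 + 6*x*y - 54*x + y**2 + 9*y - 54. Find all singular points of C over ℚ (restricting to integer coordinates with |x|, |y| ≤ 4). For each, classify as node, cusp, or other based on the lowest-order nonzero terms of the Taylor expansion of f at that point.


Singular points: {(-3, 0)}; classification: cusp.

Compute partial derivatives:
  f_x = -6*x**2 + 2*x*y - 36*x + 6*y - 54.
  f_y = x**2 + 6*x + 2*y + 9.
Scan x_0 ∈ {−4, ..., 4}. For each x_0, f_y(x_0, y) is a polynomial in y; find its integer roots y ∈ {−4, ..., 4}, then test f_x and f at those candidates.
  x = -4: f_y(-4, y) = 2*y + 1; no integer root y with |y| ≤ 4.
  x = -3: f_y(-3, y) = 2*y; vanishes at y ∈ {0}. (-3, 0): f_x = 0, f = 0 — SINGULAR.
  x = -2: f_y(-2, y) = 2*y + 1; no integer root y with |y| ≤ 4.
  x = -1: f_y(-1, y) = 2*y + 4; vanishes at y ∈ {-2}. (-1, -2): f_x = -32 ≠ 0.
  x = 0: f_y(0, y) = 2*y + 9; no integer root y with |y| ≤ 4.
  x = 1: f_y(1, y) = 2*y + 16; no integer root y with |y| ≤ 4.
  x = 2: f_y(2, y) = 2*y + 25; no integer root y with |y| ≤ 4.
  x = 3: f_y(3, y) = 2*y + 36; no integer root y with |y| ≤ 4.
  x = 4: f_y(4, y) = 2*y + 49; no integer root y with |y| ≤ 4.
Only singular point on the grid: (-3, 0).
Classify: substitute x = -3 + u, y = 0 + v and expand: f = -2*u**3 + u**2*v + v**2.
No constant or linear terms (consistent with a singular point). Quadratic part: v**2. Cubic part: -2*u**3 + u**2*v.
The quadratic part v**2 is a perfect square, so there is a single (double) tangent line v = 0, i.e. y = 0. Restricting the cubic part to that line (v = 0) leaves -2*u**3 ≠ 0, so f is not divisible by v and the branch is v² ≈ 2*u**3 to lowest order — this is a cusp.
Classification: cusp.
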